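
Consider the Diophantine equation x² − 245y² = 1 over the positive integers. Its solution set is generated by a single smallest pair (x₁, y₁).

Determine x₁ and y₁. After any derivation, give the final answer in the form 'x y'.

51841 3312

d=245: √d = [15; 1,1,1,7,6,7,1,1,1,30] (ℓ=10, even), read p_9/q_9
a_0=15:  p_0=15·1+0=15,  q_0=15·0+1=1
a_1=1:  p_1=1·15+1=16,  q_1=1·1+0=1
a_2=1:  p_2=1·16+15=31,  q_2=1·1+1=2
a_3=1:  p_3=1·31+16=47,  q_3=1·2+1=3
…
a_5=6:  p_5=6·360+47=2207,  q_5=6·23+3=141
…
a_7=1:  p_7=1·15809+2207=18016,  q_7=1·1010+141=1151
a_8=1:  p_8=1·18016+15809=33825,  q_8=1·1151+1010=2161
a_9=1:  p_9=1·33825+18016=51841,  q_9=1·2161+1151=3312
fundamental: x₁=51841, y₁=3312  (since 2687489281 − 245·10969344 = 1)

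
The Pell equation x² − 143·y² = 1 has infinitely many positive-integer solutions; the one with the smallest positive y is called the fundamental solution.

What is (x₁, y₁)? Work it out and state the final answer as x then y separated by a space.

√143 = [11; 1,22, …], period ℓ=2 (even) → k=1
k=0  a_k=11  p_k/q_k = 11/1
k=1  a_k=1  p_k/q_k = 12/1
fundamental: x₁=12, y₁=1  (since 144 − 143·1 = 1)

12 1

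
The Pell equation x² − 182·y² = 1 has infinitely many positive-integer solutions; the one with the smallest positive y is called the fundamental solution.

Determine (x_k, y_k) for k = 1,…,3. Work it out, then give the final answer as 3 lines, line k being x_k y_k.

27 2
1457 108
78651 5830

√182 = [13; 2,26, …], period ℓ=2 (even) → k=1
i=0: a=13 ⇒ p=13, q=1
i=1: a=2 ⇒ p=27, q=2
fundamental: x₁=27, y₁=2  (since 729 − 182·4 = 1)
(27+2√182)^2 = 1457 + 108√182
(27+2√182)^3 = 78651 + 5830√182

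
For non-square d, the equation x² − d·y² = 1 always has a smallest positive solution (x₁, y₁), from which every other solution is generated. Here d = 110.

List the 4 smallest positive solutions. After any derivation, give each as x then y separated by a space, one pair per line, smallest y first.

d=110: √d = [10; 2,20] (ℓ=2, even), read p_1/q_1
step 0: (10, 1)  from 10·(1,0) + (0,1)
step 1: (21, 2)  from 2·(10,1) + (1,0)
→ (21, 2).  Check: 21²=441, 110·2²=440, difference 1.
k=2:  x_2 = 21·21+110·2·2 = 881,  y_2 = 21·2+2·21 = 84
k=3:  x_3 = 21·881+110·2·84 = 36981,  y_3 = 21·84+2·881 = 3526
k=4:  x_4 = 21·36981+110·2·3526 = 1552321,  y_4 = 21·3526+2·36981 = 148008

21 2
881 84
36981 3526
1552321 148008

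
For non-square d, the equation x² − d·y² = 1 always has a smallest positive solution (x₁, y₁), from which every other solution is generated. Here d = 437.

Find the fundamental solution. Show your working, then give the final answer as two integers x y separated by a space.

4599 220

√437 = [20; 1,9,2,9,1,40, …], period ℓ=6 (even) → k=5
step 0: (20, 1)  from 20·(1,0) + (0,1)
…
step 2: (209, 10)  from 9·(21,1) + (20,1)
step 3: (439, 21)  from 2·(209,10) + (21,1)
step 4: (4160, 199)  from 9·(439,21) + (209,10)
step 5: (4599, 220)  from 1·(4160,199) + (439,21)
(x₁, y₁) = (4599, 220);  4599² − 437·220² = 1 ✓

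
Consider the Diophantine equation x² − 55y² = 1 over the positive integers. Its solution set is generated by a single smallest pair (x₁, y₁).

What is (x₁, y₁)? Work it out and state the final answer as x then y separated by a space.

89 12

√55 → a₀=7, period (2,2,2,14); ℓ=4 even so k=3
step 0: (7, 1)  from 7·(1,0) + (0,1)
step 1: (15, 2)  from 2·(7,1) + (1,0)
step 2: (37, 5)  from 2·(15,2) + (7,1)
step 3: (89, 12)  from 2·(37,5) + (15,2)
→ (89, 12).  Check: 89²=7921, 55·12²=7920, difference 1.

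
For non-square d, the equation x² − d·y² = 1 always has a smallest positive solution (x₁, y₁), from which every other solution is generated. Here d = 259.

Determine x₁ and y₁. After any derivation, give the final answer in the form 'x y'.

847225 52644

[16; 10,1,2,3,4,3,2,1,10,32] for √259; ℓ=10 ⇒ convergent index 9
step 0: (16, 1)  from 16·(1,0) + (0,1)
…
step 2: (177, 11)  from 1·(161,10) + (16,1)
step 3: (515, 32)  from 2·(177,11) + (161,10)
step 4: (1722, 107)  from 3·(515,32) + (177,11)
step 5: (7403, 460)  from 4·(1722,107) + (515,32)
step 6: (23931, 1487)  from 3·(7403,460) + (1722,107)
step 7: (55265, 3434)  from 2·(23931,1487) + (7403,460)
step 8: (79196, 4921)  from 1·(55265,3434) + (23931,1487)
step 9: (847225, 52644)  from 10·(79196,4921) + (55265,3434)
fundamental: x₁=847225, y₁=52644  (since 717790200625 − 259·2771390736 = 1)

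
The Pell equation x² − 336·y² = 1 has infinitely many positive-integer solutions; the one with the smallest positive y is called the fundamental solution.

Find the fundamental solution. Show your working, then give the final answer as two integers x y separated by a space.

√336 → a₀=18, period (3,36); ℓ=2 even so k=1
a_0=18:  p_0=18·1+0=18,  q_0=18·0+1=1
a_1=3:  p_1=3·18+1=55,  q_1=3·1+0=3
fundamental: x₁=55, y₁=3  (since 3025 − 336·9 = 1)

55 3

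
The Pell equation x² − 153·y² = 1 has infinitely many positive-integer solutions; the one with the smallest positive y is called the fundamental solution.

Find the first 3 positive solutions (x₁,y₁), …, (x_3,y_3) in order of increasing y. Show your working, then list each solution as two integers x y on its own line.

d=153: √d = [12; 2,1,2,2,2,1,2,24] (ℓ=8, even), read p_7/q_7
a_0=12:  p_0=12·1+0=12,  q_0=12·0+1=1
…
a_2=1:  p_2=1·25+12=37,  q_2=1·2+1=3
a_3=2:  p_3=2·37+25=99,  q_3=2·3+2=8
…
a_6=1:  p_6=1·569+235=804,  q_6=1·46+19=65
a_7=2:  p_7=2·804+569=2177,  q_7=2·65+46=176
fundamental: x₁=2177, y₁=176  (since 4739329 − 153·30976 = 1)
(2177+176√153)^2 = 9478657 + 766304√153
(2177+176√153)^3 = 41270070401 + 3336487440√153

2177 176
9478657 766304
41270070401 3336487440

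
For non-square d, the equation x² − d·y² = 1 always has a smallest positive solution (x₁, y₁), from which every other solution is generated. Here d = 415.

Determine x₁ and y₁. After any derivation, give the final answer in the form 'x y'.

18412804 903849

√415 = [20; 2,1,2,4,6,…,1,2,40, …], period ℓ=16 (even) → k=15
k=0  a_k=20  p_k/q_k = 20/1
k=1  a_k=2  p_k/q_k = 41/2
…
k=3  a_k=2  p_k/q_k = 163/8
k=4  a_k=4  p_k/q_k = 713/35
k=5  a_k=6  p_k/q_k = 4441/218
k=6  a_k=1  p_k/q_k = 5154/253
k=7  a_k=1  p_k/q_k = 9595/471
k=8  a_k=3  p_k/q_k = 33939/1666
k=9  a_k=1  p_k/q_k = 43534/2137
k=10  a_k=1  p_k/q_k = 77473/3803
k=11  a_k=6  p_k/q_k = 508372/24955
…
k=13  a_k=2  p_k/q_k = 4730294/232201
k=14  a_k=1  p_k/q_k = 6841255/335824
k=15  a_k=2  p_k/q_k = 18412804/903849
(x₁, y₁) = (18412804, 903849);  18412804² − 415·903849² = 1 ✓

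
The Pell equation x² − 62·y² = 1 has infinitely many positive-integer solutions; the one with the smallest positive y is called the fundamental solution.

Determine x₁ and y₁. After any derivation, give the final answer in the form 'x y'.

√62 → a₀=7, period (1,6,1,14); ℓ=4 even so k=3
k=0  a_k=7  p_k/q_k = 7/1
k=1  a_k=1  p_k/q_k = 8/1
k=2  a_k=6  p_k/q_k = 55/7
k=3  a_k=1  p_k/q_k = 63/8
fundamental: x₁=63, y₁=8  (since 3969 − 62·64 = 1)

63 8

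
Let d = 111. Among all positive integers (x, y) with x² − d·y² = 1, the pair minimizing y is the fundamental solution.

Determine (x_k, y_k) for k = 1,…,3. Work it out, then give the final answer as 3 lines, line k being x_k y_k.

295 28
174049 16520
102688615 9746772

d=111: √d = [10; 1,1,6,1,1,20] (ℓ=6, even), read p_5/q_5
k=0  a_k=10  p_k/q_k = 10/1
k=1  a_k=1  p_k/q_k = 11/1
k=2  a_k=1  p_k/q_k = 21/2
k=3  a_k=6  p_k/q_k = 137/13
k=4  a_k=1  p_k/q_k = 158/15
k=5  a_k=1  p_k/q_k = 295/28
→ (295, 28).  Check: 295²=87025, 111·28²=87024, difference 1.
k=2:  x_2 = 295·295+111·28·28 = 174049,  y_2 = 295·28+28·295 = 16520
k=3:  x_3 = 295·174049+111·28·16520 = 102688615,  y_3 = 295·16520+28·174049 = 9746772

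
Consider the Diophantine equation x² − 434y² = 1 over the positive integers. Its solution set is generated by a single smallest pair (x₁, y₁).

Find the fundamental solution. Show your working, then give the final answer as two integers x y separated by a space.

125 6

√434 = [20; 1,4,1,40, …], period ℓ=4 (even) → k=3
step 0: (20, 1)  from 20·(1,0) + (0,1)
…
step 2: (104, 5)  from 4·(21,1) + (20,1)
step 3: (125, 6)  from 1·(104,5) + (21,1)
→ (125, 6).  Check: 125²=15625, 434·6²=15624, difference 1.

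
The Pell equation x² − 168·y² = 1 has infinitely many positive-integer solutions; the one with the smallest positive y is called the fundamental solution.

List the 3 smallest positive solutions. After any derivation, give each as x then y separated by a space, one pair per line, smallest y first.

√168 → a₀=12, period (1,24); ℓ=2 even so k=1
step 0: (12, 1)  from 12·(1,0) + (0,1)
step 1: (13, 1)  from 1·(12,1) + (1,0)
fundamental: x₁=13, y₁=1  (since 169 − 168·1 = 1)
k=2:  x_2 = 13·13+168·1·1 = 337,  y_2 = 13·1+1·13 = 26
k=3:  x_3 = 13·337+168·1·26 = 8749,  y_3 = 13·26+1·337 = 675

13 1
337 26
8749 675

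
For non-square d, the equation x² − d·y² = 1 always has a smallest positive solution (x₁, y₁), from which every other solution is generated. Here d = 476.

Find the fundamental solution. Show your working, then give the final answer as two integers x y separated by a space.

√476 → a₀=21, period (1,4,2,10,2,4,1,42); ℓ=8 even so k=7
a_0=21:  p_0=21·1+0=21,  q_0=21·0+1=1
a_1=1:  p_1=1·21+1=22,  q_1=1·1+0=1
…
a_6=4:  p_6=4·5258+2509=23541,  q_6=4·241+115=1079
a_7=1:  p_7=1·23541+5258=28799,  q_7=1·1079+241=1320
(x₁, y₁) = (28799, 1320);  28799² − 476·1320² = 1 ✓

28799 1320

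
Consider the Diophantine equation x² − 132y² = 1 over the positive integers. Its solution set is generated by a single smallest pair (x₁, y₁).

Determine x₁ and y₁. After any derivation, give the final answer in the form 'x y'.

23 2

d=132: √d = [11; 2,22] (ℓ=2, even), read p_1/q_1
k=0  a_k=11  p_k/q_k = 11/1
k=1  a_k=2  p_k/q_k = 23/2
(x₁, y₁) = (23, 2);  23² − 132·2² = 1 ✓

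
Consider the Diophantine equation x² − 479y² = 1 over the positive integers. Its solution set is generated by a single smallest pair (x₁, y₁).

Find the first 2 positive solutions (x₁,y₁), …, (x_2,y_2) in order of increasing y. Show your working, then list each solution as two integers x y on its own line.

d=479: √d = [21; 1,7,1,3,2,21,2,3,1,7,1,42] (ℓ=12, even), read p_11/q_11
step 0: (21, 1)  from 21·(1,0) + (0,1)
step 1: (22, 1)  from 1·(21,1) + (1,0)
step 2: (175, 8)  from 7·(22,1) + (21,1)
step 3: (197, 9)  from 1·(175,8) + (22,1)
step 4: (766, 35)  from 3·(197,9) + (175,8)
…
step 6: (37075, 1694)  from 21·(1729,79) + (766,35)
…
step 8: (264712, 12095)  from 3·(75879,3467) + (37075,1694)
step 9: (340591, 15562)  from 1·(264712,12095) + (75879,3467)
step 10: (2648849, 121029)  from 7·(340591,15562) + (264712,12095)
step 11: (2989440, 136591)  from 1·(2648849,121029) + (340591,15562)
→ (2989440, 136591).  Check: 2989440²=8936751513600, 479·136591²=8936751513599, difference 1.
n=2: (2989440,136591)∘(2989440,136591) = (2989440·2989440+479·136591·136591, 2989440·136591+136591·2989440) = (17873503027199,816661198080)

2989440 136591
17873503027199 816661198080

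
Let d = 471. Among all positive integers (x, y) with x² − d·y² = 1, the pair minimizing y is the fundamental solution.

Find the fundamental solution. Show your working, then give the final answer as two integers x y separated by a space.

d=471: √d = [21; 1,2,2,1,3,…,2,1,42] (ℓ=14, even), read p_13/q_13
a_0=21:  p_0=21·1+0=21,  q_0=21·0+1=1
a_1=1:  p_1=1·21+1=22,  q_1=1·1+0=1
a_2=2:  p_2=2·22+21=65,  q_2=2·1+1=3
a_3=2:  p_3=2·65+22=152,  q_3=2·3+1=7
a_4=1:  p_4=1·152+65=217,  q_4=1·7+3=10
a_5=3:  p_5=3·217+152=803,  q_5=3·10+7=37
a_6=4:  p_6=4·803+217=3429,  q_6=4·37+10=158
…
a_8=4:  p_8=4·48809+3429=198665,  q_8=4·2249+158=9154
a_9=3:  p_9=3·198665+48809=644804,  q_9=3·9154+2249=29711
a_10=1:  p_10=1·644804+198665=843469,  q_10=1·29711+9154=38865
…
a_12=2:  p_12=2·2331742+843469=5506953,  q_12=2·107441+38865=253747
a_13=1:  p_13=1·5506953+2331742=7838695,  q_13=1·253747+107441=361188
fundamental: x₁=7838695, y₁=361188  (since 61445139303025 − 471·130456771344 = 1)

7838695 361188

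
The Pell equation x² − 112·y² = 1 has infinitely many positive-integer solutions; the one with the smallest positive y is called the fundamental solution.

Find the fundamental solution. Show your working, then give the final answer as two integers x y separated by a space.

127 12

√112 = [10; 1,1,2,1,1,20, …], period ℓ=6 (even) → k=5
k=0  a_k=10  p_k/q_k = 10/1
k=1  a_k=1  p_k/q_k = 11/1
…
k=3  a_k=2  p_k/q_k = 53/5
k=4  a_k=1  p_k/q_k = 74/7
k=5  a_k=1  p_k/q_k = 127/12
(x₁, y₁) = (127, 12);  127² − 112·12² = 1 ✓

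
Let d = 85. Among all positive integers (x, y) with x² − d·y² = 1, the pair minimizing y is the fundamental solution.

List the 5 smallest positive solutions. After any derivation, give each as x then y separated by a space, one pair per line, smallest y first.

√85 → a₀=9, period (4,1,1,4,18); ℓ=5 odd so k=9
i=0: a=9 ⇒ p=9, q=1
i=1: a=4 ⇒ p=37, q=4
i=2: a=1 ⇒ p=46, q=5
…
i=6: a=4 ⇒ p=27926, q=3029
…
i=8: a=1 ⇒ p=62739, q=6805
i=9: a=4 ⇒ p=285769, q=30996
(x₁, y₁) = (285769, 30996);  285769² − 85·30996² = 1 ✓
n=2: (285769,30996)∘(285769,30996) = (285769·285769+85·30996·30996, 285769·30996+30996·285769) = (163327842721,17715391848)
n=3: (163327842721,17715391848)∘(285769,30996) = (285769·163327842721+85·30996·17715391848, 285769·17715391848+30996·163327842721) = (93348068572789129,10125019625991228)
n=4: (93348068572789129,10125019625991228)∘(285769,30996) = (285769·93348068572789129+85·30996·10125019625991228, 285769·10125019625991228+30996·93348068572789129) = (53351968415791425367681,5786833466982059076816)
n=5: (53351968415791425367681,5786833466982059076816)∘(285769,30996) = (285769·53351968415791425367681+85·30996·5786833466982059076816, 285769·5786833466982059076816+30996·53351968415791425367681) = (30492677324331251603220874249,3307395226041867061019271780)

285769 30996
163327842721 17715391848
93348068572789129 10125019625991228
53351968415791425367681 5786833466982059076816
30492677324331251603220874249 3307395226041867061019271780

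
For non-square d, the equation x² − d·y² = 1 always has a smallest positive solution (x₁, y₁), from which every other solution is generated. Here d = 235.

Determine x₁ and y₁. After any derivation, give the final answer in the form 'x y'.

√235 = [15; 3,30, …], period ℓ=2 (even) → k=1
k=0  a_k=15  p_k/q_k = 15/1
k=1  a_k=3  p_k/q_k = 46/3
(x₁, y₁) = (46, 3);  46² − 235·3² = 1 ✓

46 3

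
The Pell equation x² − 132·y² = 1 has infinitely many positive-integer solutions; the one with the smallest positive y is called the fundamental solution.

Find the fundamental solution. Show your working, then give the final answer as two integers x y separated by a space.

√132 = [11; 2,22, …], period ℓ=2 (even) → k=1
k=0  a_k=11  p_k/q_k = 11/1
k=1  a_k=2  p_k/q_k = 23/2
(x₁, y₁) = (23, 2);  23² − 132·2² = 1 ✓

23 2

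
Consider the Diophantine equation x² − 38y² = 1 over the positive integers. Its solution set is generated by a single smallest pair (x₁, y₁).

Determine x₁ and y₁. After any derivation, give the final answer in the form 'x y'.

√38 = [6; 6,12, …], period ℓ=2 (even) → k=1
i=0: a=6 ⇒ p=6, q=1
i=1: a=6 ⇒ p=37, q=6
fundamental: x₁=37, y₁=6  (since 1369 − 38·36 = 1)

37 6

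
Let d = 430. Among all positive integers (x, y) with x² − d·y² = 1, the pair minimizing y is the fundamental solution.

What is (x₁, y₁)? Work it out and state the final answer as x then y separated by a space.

2862251 138030

[20; 1,2,1,3,1,…,2,1,40] for √430; ℓ=14 ⇒ convergent index 13
k=0  a_k=20  p_k/q_k = 20/1
…
k=3  a_k=1  p_k/q_k = 83/4
…
k=6  a_k=6  p_k/q_k = 2675/129
k=7  a_k=8  p_k/q_k = 21794/1051
…
k=12  a_k=2  p_k/q_k = 2107880/101651
k=13  a_k=1  p_k/q_k = 2862251/138030
→ (2862251, 138030).  Check: 2862251²=8192480787001, 430·138030²=8192480787000, difference 1.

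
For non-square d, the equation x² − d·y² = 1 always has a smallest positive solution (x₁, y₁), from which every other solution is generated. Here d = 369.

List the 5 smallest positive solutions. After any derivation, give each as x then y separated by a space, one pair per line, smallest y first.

8396801 437120
141012534067201 7340819306240
2368108374136006451201 123278797782910239360
39769069528107045198367948801 2070295065004669620717268480
667865925565355162349028245713920001 34767711344252426473018978470025600

d=369: √d = [19; 4,1,3,2,7,4,7,2,3,1,4,38] (ℓ=12, even), read p_11/q_11
step 0: (19, 1)  from 19·(1,0) + (0,1)
…
step 5: (6147, 320)  from 7·(826,43) + (365,19)
…
step 7: (184045, 9581)  from 7·(25414,1323) + (6147,320)
step 8: (393504, 20485)  from 2·(184045,9581) + (25414,1323)
…
step 10: (1758061, 91521)  from 1·(1364557,71036) + (393504,20485)
step 11: (8396801, 437120)  from 4·(1758061,91521) + (1364557,71036)
fundamental: x₁=8396801, y₁=437120  (since 70506267033601 − 369·191073894400 = 1)
n=2: (8396801,437120)∘(8396801,437120) = (8396801·8396801+369·437120·437120, 8396801·437120+437120·8396801) = (141012534067201,7340819306240)
n=3: (141012534067201,7340819306240)∘(8396801,437120) = (8396801·141012534067201+369·437120·7340819306240, 8396801·7340819306240+437120·141012534067201) = (2368108374136006451201,123278797782910239360)
n=4: (2368108374136006451201,123278797782910239360)∘(8396801,437120) = (8396801·2368108374136006451201+369·437120·123278797782910239360, 8396801·123278797782910239360+437120·2368108374136006451201) = (39769069528107045198367948801,2070295065004669620717268480)
n=5: (39769069528107045198367948801,2070295065004669620717268480)∘(8396801,437120) = (8396801·39769069528107045198367948801+369·437120·2070295065004669620717268480, 8396801·2070295065004669620717268480+437120·39769069528107045198367948801) = (667865925565355162349028245713920001,34767711344252426473018978470025600)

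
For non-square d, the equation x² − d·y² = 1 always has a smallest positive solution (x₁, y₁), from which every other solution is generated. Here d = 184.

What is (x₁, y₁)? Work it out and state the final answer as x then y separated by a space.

24335 1794

√184 = [13; 1,1,3,2,1,2,1,2,3,1,1,26, …], period ℓ=12 (even) → k=11
k=0  a_k=13  p_k/q_k = 13/1
…
k=2  a_k=1  p_k/q_k = 27/2
k=3  a_k=3  p_k/q_k = 95/7
…
k=8  a_k=2  p_k/q_k = 3147/232
k=9  a_k=3  p_k/q_k = 10594/781
k=10  a_k=1  p_k/q_k = 13741/1013
k=11  a_k=1  p_k/q_k = 24335/1794
(x₁, y₁) = (24335, 1794);  24335² − 184·1794² = 1 ✓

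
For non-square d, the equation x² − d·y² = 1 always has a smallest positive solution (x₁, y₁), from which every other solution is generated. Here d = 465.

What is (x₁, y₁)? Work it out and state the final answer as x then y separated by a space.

d=465: √d = [21; 1,1,3,2,2,2,3,1,1,42] (ℓ=10, even), read p_9/q_9
a_0=21:  p_0=21·1+0=21,  q_0=21·0+1=1
…
a_4=2:  p_4=2·151+43=345,  q_4=2·7+2=16
…
a_7=3:  p_7=3·2027+841=6922,  q_7=3·94+39=321
a_8=1:  p_8=1·6922+2027=8949,  q_8=1·321+94=415
a_9=1:  p_9=1·8949+6922=15871,  q_9=1·415+321=736
fundamental: x₁=15871, y₁=736  (since 251888641 − 465·541696 = 1)

15871 736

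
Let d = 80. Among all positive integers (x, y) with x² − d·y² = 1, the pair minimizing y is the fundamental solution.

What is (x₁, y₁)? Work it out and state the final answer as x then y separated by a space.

√80 = [8; 1,16, …], period ℓ=2 (even) → k=1
k=0  a_k=8  p_k/q_k = 8/1
k=1  a_k=1  p_k/q_k = 9/1
fundamental: x₁=9, y₁=1  (since 81 − 80·1 = 1)

9 1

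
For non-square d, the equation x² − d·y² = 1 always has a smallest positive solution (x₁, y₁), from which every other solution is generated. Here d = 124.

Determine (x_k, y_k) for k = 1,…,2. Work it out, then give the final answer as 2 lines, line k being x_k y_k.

4620799 414960
42703566796801 3834893506080

√124 = [11; 7,2,1,1,1,…,2,7,22, …], period ℓ=16 (even) → k=15
k=0  a_k=11  p_k/q_k = 11/1
…
k=5  a_k=1  p_k/q_k = 657/59
k=6  a_k=3  p_k/q_k = 2383/214
…
k=8  a_k=4  p_k/q_k = 14543/1306
…
k=11  a_k=1  p_k/q_k = 84875/7622
…
k=13  a_k=1  p_k/q_k = 237042/21287
k=14  a_k=2  p_k/q_k = 626251/56239
k=15  a_k=7  p_k/q_k = 4620799/414960
→ (4620799, 414960).  Check: 4620799²=21351783398401, 124·414960²=21351783398400, difference 1.
n=2: (4620799,414960)∘(4620799,414960) = (4620799·4620799+124·414960·414960, 4620799·414960+414960·4620799) = (42703566796801,3834893506080)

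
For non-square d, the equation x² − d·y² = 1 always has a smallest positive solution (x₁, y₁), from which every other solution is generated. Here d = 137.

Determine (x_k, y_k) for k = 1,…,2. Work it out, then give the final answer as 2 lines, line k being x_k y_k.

[11; 1,2,2,1,1,2,2,1,22] for √137; ℓ=9 ⇒ convergent index 17
a_0=11:  p_0=11·1+0=11,  q_0=11·0+1=1
a_1=1:  p_1=1·11+1=12,  q_1=1·1+0=1
…
a_4=1:  p_4=1·82+35=117,  q_4=1·7+3=10
a_5=1:  p_5=1·117+82=199,  q_5=1·10+7=17
a_6=2:  p_6=2·199+117=515,  q_6=2·17+10=44
…
a_12=2:  p_12=2·122279+41341=285899,  q_12=2·10447+3532=24426
a_13=1:  p_13=1·285899+122279=408178,  q_13=1·24426+10447=34873
…
a_16=2:  p_16=2·1796332+694077=4286741,  q_16=2·153471+59299=366241
a_17=1:  p_17=1·4286741+1796332=6083073,  q_17=1·366241+153471=519712
fundamental: x₁=6083073, y₁=519712  (since 37003777123329 − 137·270100562944 = 1)
(6083073+519712√137)^2 = 74007554246657 + 6322892069952√137

6083073 519712
74007554246657 6322892069952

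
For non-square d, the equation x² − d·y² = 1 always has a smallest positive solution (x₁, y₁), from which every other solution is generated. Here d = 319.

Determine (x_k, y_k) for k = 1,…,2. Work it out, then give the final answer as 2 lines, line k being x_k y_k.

√319 → a₀=17, period (1,6,5,1,4,…,6,1,34); ℓ=14 even so k=13
k=0  a_k=17  p_k/q_k = 17/1
…
k=4  a_k=1  p_k/q_k = 768/43
k=5  a_k=4  p_k/q_k = 3715/208
k=6  a_k=3  p_k/q_k = 11913/667
k=7  a_k=1  p_k/q_k = 15628/875
k=8  a_k=3  p_k/q_k = 58797/3292
k=9  a_k=4  p_k/q_k = 250816/14043
k=10  a_k=1  p_k/q_k = 309613/17335
k=11  a_k=5  p_k/q_k = 1798881/100718
k=12  a_k=6  p_k/q_k = 11102899/621643
k=13  a_k=1  p_k/q_k = 12901780/722361
(x₁, y₁) = (12901780, 722361);  12901780² − 319·722361² = 1 ✓
(x_2, y_2) = (12901780·12901780 + 319·722361·722361, 12901780·722361 + 722361·12901780) = (332911854336799, 18639485405160)

12901780 722361
332911854336799 18639485405160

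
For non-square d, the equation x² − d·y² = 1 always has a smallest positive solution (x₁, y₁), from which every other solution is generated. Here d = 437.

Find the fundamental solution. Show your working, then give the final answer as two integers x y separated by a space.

4599 220

√437 → a₀=20, period (1,9,2,9,1,40); ℓ=6 even so k=5
step 0: (20, 1)  from 20·(1,0) + (0,1)
step 1: (21, 1)  from 1·(20,1) + (1,0)
…
step 3: (439, 21)  from 2·(209,10) + (21,1)
step 4: (4160, 199)  from 9·(439,21) + (209,10)
step 5: (4599, 220)  from 1·(4160,199) + (439,21)
→ (4599, 220).  Check: 4599²=21150801, 437·220²=21150800, difference 1.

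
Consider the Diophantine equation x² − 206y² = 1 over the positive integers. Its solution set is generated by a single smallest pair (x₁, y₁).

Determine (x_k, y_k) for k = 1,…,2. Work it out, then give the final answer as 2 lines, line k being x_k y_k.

d=206: √d = [14; 2,1,5,14,5,1,2,28] (ℓ=8, even), read p_7/q_7
a_0=14:  p_0=14·1+0=14,  q_0=14·0+1=1
…
a_2=1:  p_2=1·29+14=43,  q_2=1·2+1=3
a_3=5:  p_3=5·43+29=244,  q_3=5·3+2=17
…
a_6=1:  p_6=1·17539+3459=20998,  q_6=1·1222+241=1463
a_7=2:  p_7=2·20998+17539=59535,  q_7=2·1463+1222=4148
(x₁, y₁) = (59535, 4148);  59535² − 206·4148² = 1 ✓
(59535+4148√206)^2 = 7088832449 + 493902360√206

59535 4148
7088832449 493902360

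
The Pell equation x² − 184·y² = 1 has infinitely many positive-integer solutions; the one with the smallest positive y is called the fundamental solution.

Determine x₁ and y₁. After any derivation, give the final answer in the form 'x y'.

24335 1794

√184 → a₀=13, period (1,1,3,2,1,2,1,2,3,1,1,26); ℓ=12 even so k=11
i=0: a=13 ⇒ p=13, q=1
i=1: a=1 ⇒ p=14, q=1
…
i=5: a=1 ⇒ p=312, q=23
…
i=7: a=1 ⇒ p=1153, q=85
i=8: a=2 ⇒ p=3147, q=232
i=9: a=3 ⇒ p=10594, q=781
i=10: a=1 ⇒ p=13741, q=1013
i=11: a=1 ⇒ p=24335, q=1794
→ (24335, 1794).  Check: 24335²=592192225, 184·1794²=592192224, difference 1.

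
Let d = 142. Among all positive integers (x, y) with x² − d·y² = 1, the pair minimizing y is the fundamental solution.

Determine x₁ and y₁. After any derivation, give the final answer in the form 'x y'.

143 12

d=142: √d = [11; 1,10,1,22] (ℓ=4, even), read p_3/q_3
step 0: (11, 1)  from 11·(1,0) + (0,1)
…
step 2: (131, 11)  from 10·(12,1) + (11,1)
step 3: (143, 12)  from 1·(131,11) + (12,1)
fundamental: x₁=143, y₁=12  (since 20449 − 142·144 = 1)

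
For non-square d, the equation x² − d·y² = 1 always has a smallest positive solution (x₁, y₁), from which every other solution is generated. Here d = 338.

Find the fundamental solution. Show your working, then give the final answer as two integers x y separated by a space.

√338 → a₀=18, period (2,1,1,2,36); ℓ=5 odd so k=9
step 0: (18, 1)  from 18·(1,0) + (0,1)
step 1: (37, 2)  from 2·(18,1) + (1,0)
step 2: (55, 3)  from 1·(37,2) + (18,1)
…
step 4: (239, 13)  from 2·(92,5) + (55,3)
step 5: (8696, 473)  from 36·(239,13) + (92,5)
…
step 7: (26327, 1432)  from 1·(17631,959) + (8696,473)
step 8: (43958, 2391)  from 1·(26327,1432) + (17631,959)
step 9: (114243, 6214)  from 2·(43958,2391) + (26327,1432)
(x₁, y₁) = (114243, 6214);  114243² − 338·6214² = 1 ✓

114243 6214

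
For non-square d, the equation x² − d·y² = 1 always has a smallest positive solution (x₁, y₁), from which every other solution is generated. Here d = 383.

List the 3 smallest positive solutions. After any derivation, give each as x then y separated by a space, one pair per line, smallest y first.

d=383: √d = [19; 1,1,3,19,3,1,1,38] (ℓ=8, even), read p_7/q_7
a_0=19:  p_0=19·1+0=19,  q_0=19·0+1=1
…
a_4=19:  p_4=19·137+39=2642,  q_4=19·7+2=135
…
a_6=1:  p_6=1·8063+2642=10705,  q_6=1·412+135=547
a_7=1:  p_7=1·10705+8063=18768,  q_7=1·547+412=959
fundamental: x₁=18768, y₁=959  (since 352237824 − 383·919681 = 1)
n=2: (18768,959)∘(18768,959) = (18768·18768+383·959·959, 18768·959+959·18768) = (704475647,35997024)
n=3: (704475647,35997024)∘(18768,959) = (18768·704475647+383·959·35997024, 18768·35997024+959·704475647) = (26443197867024,1351184291905)

18768 959
704475647 35997024
26443197867024 1351184291905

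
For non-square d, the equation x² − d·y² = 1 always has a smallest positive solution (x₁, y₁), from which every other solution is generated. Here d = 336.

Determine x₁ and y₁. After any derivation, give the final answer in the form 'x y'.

55 3

[18; 3,36] for √336; ℓ=2 ⇒ convergent index 1
step 0: (18, 1)  from 18·(1,0) + (0,1)
step 1: (55, 3)  from 3·(18,1) + (1,0)
(x₁, y₁) = (55, 3);  55² − 336·3² = 1 ✓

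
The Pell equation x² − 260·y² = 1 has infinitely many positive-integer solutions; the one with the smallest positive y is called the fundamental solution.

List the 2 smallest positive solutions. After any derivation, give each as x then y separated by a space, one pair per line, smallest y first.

√260 = [16; 8,32, …], period ℓ=2 (even) → k=1
step 0: (16, 1)  from 16·(1,0) + (0,1)
step 1: (129, 8)  from 8·(16,1) + (1,0)
fundamental: x₁=129, y₁=8  (since 16641 − 260·64 = 1)
k=2:  x_2 = 129·129+260·8·8 = 33281,  y_2 = 129·8+8·129 = 2064

129 8
33281 2064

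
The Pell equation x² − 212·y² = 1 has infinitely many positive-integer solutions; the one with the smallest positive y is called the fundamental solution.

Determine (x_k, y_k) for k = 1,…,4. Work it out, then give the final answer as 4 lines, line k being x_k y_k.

66249 4550
8777860001 602865900
1163048894346249 79878526013650
154101652394311440001 10583744939153731800

d=212: √d = [14; 1,1,3,1,1,…,1,1,28] (ℓ=14, even), read p_13/q_13
k=0  a_k=14  p_k/q_k = 14/1
…
k=3  a_k=3  p_k/q_k = 102/7
…
k=6  a_k=1  p_k/q_k = 364/25
…
k=8  a_k=1  p_k/q_k = 2781/191
…
k=12  a_k=1  p_k/q_k = 37114/2549
k=13  a_k=1  p_k/q_k = 66249/4550
(x₁, y₁) = (66249, 4550);  66249² − 212·4550² = 1 ✓
(x_2, y_2) = (66249·66249 + 212·4550·4550, 66249·4550 + 4550·66249) = (8777860001, 602865900)
(x_3, y_3) = (66249·8777860001 + 212·4550·602865900, 66249·602865900 + 4550·8777860001) = (1163048894346249, 79878526013650)
(x_4, y_4) = (66249·1163048894346249 + 212·4550·79878526013650, 66249·79878526013650 + 4550·1163048894346249) = (154101652394311440001, 10583744939153731800)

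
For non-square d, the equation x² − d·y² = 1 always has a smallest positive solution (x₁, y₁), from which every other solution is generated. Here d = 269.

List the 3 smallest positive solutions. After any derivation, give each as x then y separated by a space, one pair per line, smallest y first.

13449 820
361751201 22056360
9730383791049 593271970460

d=269: √d = [16; 2,2,32] (ℓ=3, odd), read p_5/q_5
k=0  a_k=16  p_k/q_k = 16/1
…
k=4  a_k=2  p_k/q_k = 5396/329
k=5  a_k=2  p_k/q_k = 13449/820
fundamental: x₁=13449, y₁=820  (since 180875601 − 269·672400 = 1)
k=2:  x_2 = 13449·13449+269·820·820 = 361751201,  y_2 = 13449·820+820·13449 = 22056360
k=3:  x_3 = 13449·361751201+269·820·22056360 = 9730383791049,  y_3 = 13449·22056360+820·361751201 = 593271970460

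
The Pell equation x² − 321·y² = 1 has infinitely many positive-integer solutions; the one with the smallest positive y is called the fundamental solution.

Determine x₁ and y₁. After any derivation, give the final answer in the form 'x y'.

215 12

√321 = [17; 1,10,1,34, …], period ℓ=4 (even) → k=3
step 0: (17, 1)  from 17·(1,0) + (0,1)
step 1: (18, 1)  from 1·(17,1) + (1,0)
step 2: (197, 11)  from 10·(18,1) + (17,1)
step 3: (215, 12)  from 1·(197,11) + (18,1)
→ (215, 12).  Check: 215²=46225, 321·12²=46224, difference 1.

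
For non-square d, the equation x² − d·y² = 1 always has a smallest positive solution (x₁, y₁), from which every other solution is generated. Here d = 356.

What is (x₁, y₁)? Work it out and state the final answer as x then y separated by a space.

d=356: √d = [18; 1,6,1,1,2,…,6,1,36] (ℓ=14, even), read p_13/q_13
k=0  a_k=18  p_k/q_k = 18/1
…
k=2  a_k=6  p_k/q_k = 132/7
k=3  a_k=1  p_k/q_k = 151/8
k=4  a_k=1  p_k/q_k = 283/15
k=5  a_k=2  p_k/q_k = 717/38
k=6  a_k=1  p_k/q_k = 1000/53
…
k=8  a_k=1  p_k/q_k = 9717/515
k=9  a_k=2  p_k/q_k = 28151/1492
k=10  a_k=1  p_k/q_k = 37868/2007
k=11  a_k=1  p_k/q_k = 66019/3499
k=12  a_k=6  p_k/q_k = 433982/23001
k=13  a_k=1  p_k/q_k = 500001/26500
fundamental: x₁=500001, y₁=26500  (since 250001000001 − 356·702250000 = 1)

500001 26500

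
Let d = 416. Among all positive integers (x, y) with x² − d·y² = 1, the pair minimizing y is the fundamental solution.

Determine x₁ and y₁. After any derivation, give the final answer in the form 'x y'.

[20; 2,1,1,9,1,1,2,40] for √416; ℓ=8 ⇒ convergent index 7
i=0: a=20 ⇒ p=20, q=1
…
i=4: a=9 ⇒ p=979, q=48
…
i=6: a=1 ⇒ p=2060, q=101
i=7: a=2 ⇒ p=5201, q=255
(x₁, y₁) = (5201, 255);  5201² − 416·255² = 1 ✓

5201 255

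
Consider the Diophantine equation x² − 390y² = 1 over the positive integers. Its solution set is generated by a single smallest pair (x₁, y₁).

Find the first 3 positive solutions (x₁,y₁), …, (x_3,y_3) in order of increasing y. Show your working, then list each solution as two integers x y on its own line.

79 4
12481 632
1971919 99852

d=390: √d = [19; 1,2,1,38] (ℓ=4, even), read p_3/q_3
step 0: (19, 1)  from 19·(1,0) + (0,1)
step 1: (20, 1)  from 1·(19,1) + (1,0)
step 2: (59, 3)  from 2·(20,1) + (19,1)
step 3: (79, 4)  from 1·(59,3) + (20,1)
fundamental: x₁=79, y₁=4  (since 6241 − 390·16 = 1)
(x_2, y_2) = (79·79 + 390·4·4, 79·4 + 4·79) = (12481, 632)
(x_3, y_3) = (79·12481 + 390·4·632, 79·632 + 4·12481) = (1971919, 99852)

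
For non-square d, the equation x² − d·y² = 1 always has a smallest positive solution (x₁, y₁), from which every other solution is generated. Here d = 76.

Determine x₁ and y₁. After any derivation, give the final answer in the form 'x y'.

√76 → a₀=8, period (1,2,1,1,5,4,5,1,1,2,1,16); ℓ=12 even so k=11
a_0=8:  p_0=8·1+0=8,  q_0=8·0+1=1
a_1=1:  p_1=1·8+1=9,  q_1=1·1+0=1
…
a_5=5:  p_5=5·61+35=340,  q_5=5·7+4=39
…
a_10=2:  p_10=2·16311+8866=41488,  q_10=2·1871+1017=4759
a_11=1:  p_11=1·41488+16311=57799,  q_11=1·4759+1871=6630
(x₁, y₁) = (57799, 6630);  57799² − 76·6630² = 1 ✓

57799 6630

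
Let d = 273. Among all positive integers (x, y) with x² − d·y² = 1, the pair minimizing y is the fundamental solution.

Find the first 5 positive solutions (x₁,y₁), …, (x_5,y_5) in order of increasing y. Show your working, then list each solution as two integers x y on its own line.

727 44
1057057 63976
1536960151 93021060
2234739002497 135252557264
3249308972670487 196657125240796

[16; 1,1,10,1,1,32] for √273; ℓ=6 ⇒ convergent index 5
step 0: (16, 1)  from 16·(1,0) + (0,1)
step 1: (17, 1)  from 1·(16,1) + (1,0)
…
step 3: (347, 21)  from 10·(33,2) + (17,1)
step 4: (380, 23)  from 1·(347,21) + (33,2)
step 5: (727, 44)  from 1·(380,23) + (347,21)
fundamental: x₁=727, y₁=44  (since 528529 − 273·1936 = 1)
(x_2, y_2) = (727·727 + 273·44·44, 727·44 + 44·727) = (1057057, 63976)
(x_3, y_3) = (727·1057057 + 273·44·63976, 727·63976 + 44·1057057) = (1536960151, 93021060)
(x_4, y_4) = (727·1536960151 + 273·44·93021060, 727·93021060 + 44·1536960151) = (2234739002497, 135252557264)
(x_5, y_5) = (727·2234739002497 + 273·44·135252557264, 727·135252557264 + 44·2234739002497) = (3249308972670487, 196657125240796)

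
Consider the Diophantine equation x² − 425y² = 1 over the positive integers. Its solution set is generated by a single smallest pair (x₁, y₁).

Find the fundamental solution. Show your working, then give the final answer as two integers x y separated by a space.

143649 6968

√425 = [20; 1,1,1,1,1,1,40, …], period ℓ=7 (odd) → k=13
i=0: a=20 ⇒ p=20, q=1
…
i=2: a=1 ⇒ p=41, q=2
i=3: a=1 ⇒ p=62, q=3
i=4: a=1 ⇒ p=103, q=5
i=5: a=1 ⇒ p=165, q=8
i=6: a=1 ⇒ p=268, q=13
i=7: a=40 ⇒ p=10885, q=528
i=8: a=1 ⇒ p=11153, q=541
i=9: a=1 ⇒ p=22038, q=1069
i=10: a=1 ⇒ p=33191, q=1610
…
i=12: a=1 ⇒ p=88420, q=4289
i=13: a=1 ⇒ p=143649, q=6968
fundamental: x₁=143649, y₁=6968  (since 20635035201 − 425·48553024 = 1)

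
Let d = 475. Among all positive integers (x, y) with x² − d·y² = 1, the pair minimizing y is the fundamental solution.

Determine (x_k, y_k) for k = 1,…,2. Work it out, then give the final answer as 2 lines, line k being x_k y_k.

√475 → a₀=21, period (1,3,1,6,2,6,1,3,1,42); ℓ=10 even so k=9
i=0: a=21 ⇒ p=21, q=1
i=1: a=1 ⇒ p=22, q=1
…
i=4: a=6 ⇒ p=741, q=34
…
i=6: a=6 ⇒ p=10287, q=472
…
i=8: a=3 ⇒ p=45921, q=2107
i=9: a=1 ⇒ p=57799, q=2652
→ (57799, 2652).  Check: 57799²=3340724401, 475·2652²=3340724400, difference 1.
(x_2, y_2) = (57799·57799 + 475·2652·2652, 57799·2652 + 2652·57799) = (6681448801, 306565896)

57799 2652
6681448801 306565896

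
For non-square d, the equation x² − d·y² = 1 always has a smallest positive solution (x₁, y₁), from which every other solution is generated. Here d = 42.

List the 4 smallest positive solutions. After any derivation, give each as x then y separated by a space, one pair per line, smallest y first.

[6; 2,12] for √42; ℓ=2 ⇒ convergent index 1
step 0: (6, 1)  from 6·(1,0) + (0,1)
step 1: (13, 2)  from 2·(6,1) + (1,0)
→ (13, 2).  Check: 13²=169, 42·2²=168, difference 1.
(13+2√42)^2 = 337 + 52√42
(13+2√42)^3 = 8749 + 1350√42
(13+2√42)^4 = 227137 + 35048√42

13 2
337 52
8749 1350
227137 35048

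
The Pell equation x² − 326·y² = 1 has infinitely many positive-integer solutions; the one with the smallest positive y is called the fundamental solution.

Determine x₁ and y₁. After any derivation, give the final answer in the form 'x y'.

325 18

[18; 18,36] for √326; ℓ=2 ⇒ convergent index 1
step 0: (18, 1)  from 18·(1,0) + (0,1)
step 1: (325, 18)  from 18·(18,1) + (1,0)
fundamental: x₁=325, y₁=18  (since 105625 − 326·324 = 1)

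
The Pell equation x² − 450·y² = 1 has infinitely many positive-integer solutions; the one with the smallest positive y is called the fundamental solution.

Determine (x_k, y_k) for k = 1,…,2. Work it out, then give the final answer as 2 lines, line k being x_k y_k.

19601 924
768398401 36222648

[21; 4,1,2,4,2,1,4,42] for √450; ℓ=8 ⇒ convergent index 7
i=0: a=21 ⇒ p=21, q=1
…
i=3: a=2 ⇒ p=297, q=14
…
i=6: a=1 ⇒ p=4179, q=197
i=7: a=4 ⇒ p=19601, q=924
fundamental: x₁=19601, y₁=924  (since 384199201 − 450·853776 = 1)
(x_2, y_2) = (19601·19601 + 450·924·924, 19601·924 + 924·19601) = (768398401, 36222648)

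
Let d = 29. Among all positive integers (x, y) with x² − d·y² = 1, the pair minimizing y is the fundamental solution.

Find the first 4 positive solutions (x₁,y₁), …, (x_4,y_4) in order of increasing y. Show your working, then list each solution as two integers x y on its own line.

9801 1820
192119201 35675640
3765920568201 699313893460
73819574785756801 13707950903927280

√29 → a₀=5, period (2,1,1,2,10); ℓ=5 odd so k=9
step 0: (5, 1)  from 5·(1,0) + (0,1)
step 1: (11, 2)  from 2·(5,1) + (1,0)
step 2: (16, 3)  from 1·(11,2) + (5,1)
…
step 4: (70, 13)  from 2·(27,5) + (16,3)
step 5: (727, 135)  from 10·(70,13) + (27,5)
step 6: (1524, 283)  from 2·(727,135) + (70,13)
step 7: (2251, 418)  from 1·(1524,283) + (727,135)
step 8: (3775, 701)  from 1·(2251,418) + (1524,283)
step 9: (9801, 1820)  from 2·(3775,701) + (2251,418)
fundamental: x₁=9801, y₁=1820  (since 96059601 − 29·3312400 = 1)
k=2:  x_2 = 9801·9801+29·1820·1820 = 192119201,  y_2 = 9801·1820+1820·9801 = 35675640
k=3:  x_3 = 9801·192119201+29·1820·35675640 = 3765920568201,  y_3 = 9801·35675640+1820·192119201 = 699313893460
k=4:  x_4 = 9801·3765920568201+29·1820·699313893460 = 73819574785756801,  y_4 = 9801·699313893460+1820·3765920568201 = 13707950903927280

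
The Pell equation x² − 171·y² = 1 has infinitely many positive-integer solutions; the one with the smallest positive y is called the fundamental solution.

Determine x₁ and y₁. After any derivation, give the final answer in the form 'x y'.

√171 = [13; 13,26, …], period ℓ=2 (even) → k=1
k=0  a_k=13  p_k/q_k = 13/1
k=1  a_k=13  p_k/q_k = 170/13
→ (170, 13).  Check: 170²=28900, 171·13²=28899, difference 1.

170 13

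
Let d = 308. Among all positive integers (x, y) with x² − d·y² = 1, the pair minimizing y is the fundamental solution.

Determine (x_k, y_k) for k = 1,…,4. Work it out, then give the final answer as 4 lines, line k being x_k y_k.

351 20
246401 14040
172973151 9856060
121426905601 6918940080

√308 = [17; 1,1,4,1,1,34, …], period ℓ=6 (even) → k=5
step 0: (17, 1)  from 17·(1,0) + (0,1)
…
step 2: (35, 2)  from 1·(18,1) + (17,1)
step 3: (158, 9)  from 4·(35,2) + (18,1)
step 4: (193, 11)  from 1·(158,9) + (35,2)
step 5: (351, 20)  from 1·(193,11) + (158,9)
fundamental: x₁=351, y₁=20  (since 123201 − 308·400 = 1)
(x_2, y_2) = (351·351 + 308·20·20, 351·20 + 20·351) = (246401, 14040)
(x_3, y_3) = (351·246401 + 308·20·14040, 351·14040 + 20·246401) = (172973151, 9856060)
(x_4, y_4) = (351·172973151 + 308·20·9856060, 351·9856060 + 20·172973151) = (121426905601, 6918940080)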